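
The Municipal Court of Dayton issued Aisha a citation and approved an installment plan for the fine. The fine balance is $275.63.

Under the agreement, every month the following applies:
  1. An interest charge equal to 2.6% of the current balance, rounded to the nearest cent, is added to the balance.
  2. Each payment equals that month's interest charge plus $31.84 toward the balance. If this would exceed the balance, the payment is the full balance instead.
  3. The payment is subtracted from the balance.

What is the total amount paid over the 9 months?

Month 1: opening $275.63; interest $7.17 → $282.80; payment $39.01; balance $243.79
Month 2: opening $243.79; interest $6.34 → $250.13; payment $38.18; balance $211.95
Month 3: opening $211.95; interest $5.51 → $217.46; payment $37.35; balance $180.11
Month 4: opening $180.11; interest $4.68 → $184.79; payment $36.52; balance $148.27
Month 5: opening $148.27; interest $3.86 → $152.13; payment $35.70; balance $116.43
Month 6: opening $116.43; interest $3.03 → $119.46; payment $34.87; balance $84.59
Month 7: opening $84.59; interest $2.20 → $86.79; payment $34.04; balance $52.75
Month 8: opening $52.75; interest $1.37 → $54.12; payment $33.21; balance $20.91
Month 9: opening $20.91; interest $0.54 → $21.45; payment $21.45; balance $0.00
Total paid: $310.33

$310.33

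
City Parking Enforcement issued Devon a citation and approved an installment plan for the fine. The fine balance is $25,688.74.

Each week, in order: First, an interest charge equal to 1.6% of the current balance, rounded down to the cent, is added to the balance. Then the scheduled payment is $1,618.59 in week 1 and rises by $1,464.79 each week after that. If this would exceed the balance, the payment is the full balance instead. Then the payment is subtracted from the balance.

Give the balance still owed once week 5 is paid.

Week 1: $25,688.74 +$411.01 interest = $26,099.75; pay $1,618.59 → $24,481.16
Week 2: $24,481.16 +$391.69 interest = $24,872.85; pay $3,083.38 → $21,789.47
Week 3: $21,789.47 +$348.63 interest = $22,138.10; pay $4,548.17 → $17,589.93
Week 4: $17,589.93 +$281.43 interest = $17,871.36; pay $6,012.96 → $11,858.40
Week 5: $11,858.40 +$189.73 interest = $12,048.13; pay $7,477.75 → $4,570.38

$4,570.38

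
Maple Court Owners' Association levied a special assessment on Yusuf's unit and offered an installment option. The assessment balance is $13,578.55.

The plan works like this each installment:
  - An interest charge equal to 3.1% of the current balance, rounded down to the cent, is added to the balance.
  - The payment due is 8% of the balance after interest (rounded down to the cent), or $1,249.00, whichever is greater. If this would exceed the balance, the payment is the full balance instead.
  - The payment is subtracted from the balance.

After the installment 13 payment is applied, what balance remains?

$565.12

Installment 1: opening $13,578.55; interest $420.93 → $13,999.48; payment $1,249.00; balance $12,750.48
Installment 2: opening $12,750.48; interest $395.26 → $13,145.74; payment $1,249.00; balance $11,896.74
Installment 3: opening $11,896.74; interest $368.79 → $12,265.53; payment $1,249.00; balance $11,016.53
Installment 4: opening $11,016.53; interest $341.51 → $11,358.04; payment $1,249.00; balance $10,109.04
Installment 5: opening $10,109.04; interest $313.38 → $10,422.42; payment $1,249.00; balance $9,173.42
Installment 6: opening $9,173.42; interest $284.37 → $9,457.79; payment $1,249.00; balance $8,208.79
Installment 7: opening $8,208.79; interest $254.47 → $8,463.26; payment $1,249.00; balance $7,214.26
Installment 8: opening $7,214.26; interest $223.64 → $7,437.90; payment $1,249.00; balance $6,188.90
Installment 9: opening $6,188.90; interest $191.85 → $6,380.75; payment $1,249.00; balance $5,131.75
Installment 10: opening $5,131.75; interest $159.08 → $5,290.83; payment $1,249.00; balance $4,041.83
Installment 11: opening $4,041.83; interest $125.29 → $4,167.12; payment $1,249.00; balance $2,918.12
Installment 12: opening $2,918.12; interest $90.46 → $3,008.58; payment $1,249.00; balance $1,759.58
Installment 13: opening $1,759.58; interest $54.54 → $1,814.12; payment $1,249.00; balance $565.12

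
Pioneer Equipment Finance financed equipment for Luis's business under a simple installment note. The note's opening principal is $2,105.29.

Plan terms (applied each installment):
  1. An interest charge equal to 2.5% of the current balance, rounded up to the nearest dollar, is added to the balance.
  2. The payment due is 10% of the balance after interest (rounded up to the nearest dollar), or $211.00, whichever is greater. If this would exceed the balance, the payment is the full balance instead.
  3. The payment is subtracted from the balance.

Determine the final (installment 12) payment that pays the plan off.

$133.29

Installment 1: $2,105.29 +$53.00 interest = $2,158.29; pay $216.00 → $1,942.29
Installment 2: $1,942.29 +$49.00 interest = $1,991.29; pay $211.00 → $1,780.29
Installment 3: $1,780.29 +$45.00 interest = $1,825.29; pay $211.00 → $1,614.29
Installment 4: $1,614.29 +$41.00 interest = $1,655.29; pay $211.00 → $1,444.29
Installment 5: $1,444.29 +$37.00 interest = $1,481.29; pay $211.00 → $1,270.29
Installment 6: $1,270.29 +$32.00 interest = $1,302.29; pay $211.00 → $1,091.29
Installment 7: $1,091.29 +$28.00 interest = $1,119.29; pay $211.00 → $908.29
Installment 8: $908.29 +$23.00 interest = $931.29; pay $211.00 → $720.29
Installment 9: $720.29 +$19.00 interest = $739.29; pay $211.00 → $528.29
Installment 10: $528.29 +$14.00 interest = $542.29; pay $211.00 → $331.29
Installment 11: $331.29 +$9.00 interest = $340.29; pay $211.00 → $129.29
Installment 12: $129.29 +$4.00 interest = $133.29; pay $133.29 → $0.00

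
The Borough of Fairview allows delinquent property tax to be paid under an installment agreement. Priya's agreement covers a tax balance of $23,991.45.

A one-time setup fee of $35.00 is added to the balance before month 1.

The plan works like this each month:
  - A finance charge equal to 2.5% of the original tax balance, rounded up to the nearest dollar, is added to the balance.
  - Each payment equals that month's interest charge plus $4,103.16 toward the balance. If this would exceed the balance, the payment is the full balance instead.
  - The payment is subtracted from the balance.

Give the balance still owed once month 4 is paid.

# | Opening | Interest | Payment | End bal
1 | $24,026.45 | $600.00 | $4,703.16 | $19,923.29
2 | $19,923.29 | $600.00 | $4,703.16 | $15,820.13
3 | $15,820.13 | $600.00 | $4,703.16 | $11,716.97
4 | $11,716.97 | $600.00 | $4,703.16 | $7,613.81

$7,613.81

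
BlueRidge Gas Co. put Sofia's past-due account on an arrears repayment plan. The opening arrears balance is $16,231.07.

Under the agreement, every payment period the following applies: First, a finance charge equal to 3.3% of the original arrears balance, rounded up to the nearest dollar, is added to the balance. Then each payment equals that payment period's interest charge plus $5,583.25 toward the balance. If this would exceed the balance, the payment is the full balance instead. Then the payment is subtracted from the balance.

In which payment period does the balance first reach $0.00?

3

Payment period 1: $16,231.07 +$536.00 interest = $16,767.07; pay $6,119.25 → $10,647.82
Payment period 2: $10,647.82 +$536.00 interest = $11,183.82; pay $6,119.25 → $5,064.57
Payment period 3: $5,064.57 +$536.00 interest = $5,600.57; pay $5,600.57 → $0.00
Balance reaches $0.00 in payment period 3.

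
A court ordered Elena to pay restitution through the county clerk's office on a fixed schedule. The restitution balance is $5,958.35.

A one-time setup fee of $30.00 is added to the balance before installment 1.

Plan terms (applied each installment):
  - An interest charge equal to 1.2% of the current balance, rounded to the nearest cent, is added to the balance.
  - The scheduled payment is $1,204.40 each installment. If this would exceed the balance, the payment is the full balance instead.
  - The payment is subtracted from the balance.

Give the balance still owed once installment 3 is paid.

$2,549.80

# | Opening | Interest | Payment | End bal
1 | $5,988.35 | $71.86 | $1,204.40 | $4,855.81
2 | $4,855.81 | $58.27 | $1,204.40 | $3,709.68
3 | $3,709.68 | $44.52 | $1,204.40 | $2,549.80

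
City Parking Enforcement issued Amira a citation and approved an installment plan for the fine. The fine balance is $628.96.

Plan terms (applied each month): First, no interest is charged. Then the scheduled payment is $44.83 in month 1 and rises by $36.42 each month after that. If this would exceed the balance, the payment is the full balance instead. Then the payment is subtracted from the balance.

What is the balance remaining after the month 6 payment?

Month 1: opening $628.96; payment $44.83; balance $584.13
Month 2: opening $584.13; payment $81.25; balance $502.88
Month 3: opening $502.88; payment $117.67; balance $385.21
Month 4: opening $385.21; payment $154.09; balance $231.12
Month 5: opening $231.12; payment $190.51; balance $40.61
Month 6: opening $40.61; payment $40.61; balance $0.00

$0.00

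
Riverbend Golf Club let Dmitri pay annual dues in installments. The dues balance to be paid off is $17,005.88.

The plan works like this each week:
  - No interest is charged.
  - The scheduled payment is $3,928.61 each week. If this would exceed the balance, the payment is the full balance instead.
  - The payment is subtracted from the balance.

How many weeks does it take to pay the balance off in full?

Week 1: $17,005.88 − $3,928.61 → $13,077.27
Week 2: $13,077.27 − $3,928.61 → $9,148.66
Week 3: $9,148.66 − $3,928.61 → $5,220.05
Week 4: $5,220.05 − $3,928.61 → $1,291.44
Week 5: $1,291.44 − $1,291.44 → $0.00
Balance reaches $0.00 in week 5.

5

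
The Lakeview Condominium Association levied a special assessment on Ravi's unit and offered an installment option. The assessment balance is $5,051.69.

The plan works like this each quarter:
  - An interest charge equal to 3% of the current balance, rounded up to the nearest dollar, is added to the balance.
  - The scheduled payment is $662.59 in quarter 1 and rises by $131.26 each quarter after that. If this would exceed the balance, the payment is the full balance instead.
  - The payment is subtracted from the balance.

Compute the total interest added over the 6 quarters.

$593.00

# | Opening | Interest | Payment | End bal
1 | $5,051.69 | $152.00 | $662.59 | $4,541.10
2 | $4,541.10 | $137.00 | $793.85 | $3,884.25
3 | $3,884.25 | $117.00 | $925.11 | $3,076.14
4 | $3,076.14 | $93.00 | $1,056.37 | $2,112.77
5 | $2,112.77 | $64.00 | $1,187.63 | $989.14
6 | $989.14 | $30.00 | $1,019.14 | $0.00
Total interest: $152.00 + $137.00 + $117.00 + $93.00 + $64.00 + $30.00 = $593.00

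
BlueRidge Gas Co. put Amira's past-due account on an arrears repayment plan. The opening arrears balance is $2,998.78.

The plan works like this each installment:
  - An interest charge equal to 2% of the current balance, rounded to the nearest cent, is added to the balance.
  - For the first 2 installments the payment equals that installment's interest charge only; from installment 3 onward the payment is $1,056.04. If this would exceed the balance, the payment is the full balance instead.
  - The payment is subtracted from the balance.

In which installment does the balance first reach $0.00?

# | Opening | Interest | Payment | End bal
1 | $2,998.78 | $59.98 | $59.98 | $2,998.78
2 | $2,998.78 | $59.98 | $59.98 | $2,998.78
3 | $2,998.78 | $59.98 | $1,056.04 | $2,002.72
4 | $2,002.72 | $40.05 | $1,056.04 | $986.73
5 | $986.73 | $19.73 | $1,006.46 | $0.00
Balance reaches $0.00 in installment 5.

5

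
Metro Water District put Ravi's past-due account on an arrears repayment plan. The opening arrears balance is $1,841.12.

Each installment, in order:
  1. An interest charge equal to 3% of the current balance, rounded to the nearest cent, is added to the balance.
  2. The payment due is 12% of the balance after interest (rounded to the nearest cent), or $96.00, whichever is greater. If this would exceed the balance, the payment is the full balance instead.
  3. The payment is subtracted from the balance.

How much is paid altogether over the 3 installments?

$620.78

Installment 1: opening $1,841.12; interest $55.23 → $1,896.35; payment $227.56; balance $1,668.79
Installment 2: opening $1,668.79; interest $50.06 → $1,718.85; payment $206.26; balance $1,512.59
Installment 3: opening $1,512.59; interest $45.38 → $1,557.97; payment $186.96; balance $1,371.01
Total paid: $620.78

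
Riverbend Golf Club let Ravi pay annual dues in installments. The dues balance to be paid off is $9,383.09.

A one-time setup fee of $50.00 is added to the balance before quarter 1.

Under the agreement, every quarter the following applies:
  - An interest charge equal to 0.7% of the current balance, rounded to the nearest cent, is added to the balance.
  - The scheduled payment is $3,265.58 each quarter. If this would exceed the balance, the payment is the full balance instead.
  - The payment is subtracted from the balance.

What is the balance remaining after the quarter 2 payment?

$3,011.59

# | Opening | Interest | Payment | End bal
1 | $9,433.09 | $66.03 | $3,265.58 | $6,233.54
2 | $6,233.54 | $43.63 | $3,265.58 | $3,011.59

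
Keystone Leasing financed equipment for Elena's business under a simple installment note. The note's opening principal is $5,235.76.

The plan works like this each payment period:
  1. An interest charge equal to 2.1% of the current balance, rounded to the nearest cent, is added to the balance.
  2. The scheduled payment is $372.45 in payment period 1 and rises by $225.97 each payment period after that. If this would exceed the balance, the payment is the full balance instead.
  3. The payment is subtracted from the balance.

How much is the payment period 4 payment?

$1,050.36

Payment period 1: $5,235.76 +$109.95 interest = $5,345.71; pay $372.45 → $4,973.26
Payment period 2: $4,973.26 +$104.44 interest = $5,077.70; pay $598.42 → $4,479.28
Payment period 3: $4,479.28 +$94.06 interest = $4,573.34; pay $824.39 → $3,748.95
Payment period 4: $3,748.95 +$78.73 interest = $3,827.68; pay $1,050.36 → $2,777.32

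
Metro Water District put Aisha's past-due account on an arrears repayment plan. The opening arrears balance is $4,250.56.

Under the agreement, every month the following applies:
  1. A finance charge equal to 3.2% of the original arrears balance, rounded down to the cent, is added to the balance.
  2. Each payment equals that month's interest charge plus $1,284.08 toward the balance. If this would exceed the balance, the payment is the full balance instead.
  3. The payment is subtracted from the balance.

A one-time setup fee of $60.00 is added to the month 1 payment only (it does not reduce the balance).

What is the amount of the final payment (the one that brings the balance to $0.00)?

$534.33

Month 1: $4,250.56 +$136.01 interest = $4,386.57; pay $1,420.09 (+ $60.00 fee) → $2,966.48
Month 2: $2,966.48 +$136.01 interest = $3,102.49; pay $1,420.09 → $1,682.40
Month 3: $1,682.40 +$136.01 interest = $1,818.41; pay $1,420.09 → $398.32
Month 4: $398.32 +$136.01 interest = $534.33; pay $534.33 → $0.00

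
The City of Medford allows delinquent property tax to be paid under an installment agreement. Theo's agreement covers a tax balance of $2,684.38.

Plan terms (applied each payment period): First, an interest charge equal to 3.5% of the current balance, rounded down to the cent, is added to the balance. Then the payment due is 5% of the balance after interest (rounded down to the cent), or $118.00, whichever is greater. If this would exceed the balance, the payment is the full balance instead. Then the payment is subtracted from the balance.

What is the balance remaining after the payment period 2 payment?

$2,595.21

Payment period 1: opening $2,684.38; interest $93.95 → $2,778.33; payment $138.91; balance $2,639.42
Payment period 2: opening $2,639.42; interest $92.37 → $2,731.79; payment $136.58; balance $2,595.21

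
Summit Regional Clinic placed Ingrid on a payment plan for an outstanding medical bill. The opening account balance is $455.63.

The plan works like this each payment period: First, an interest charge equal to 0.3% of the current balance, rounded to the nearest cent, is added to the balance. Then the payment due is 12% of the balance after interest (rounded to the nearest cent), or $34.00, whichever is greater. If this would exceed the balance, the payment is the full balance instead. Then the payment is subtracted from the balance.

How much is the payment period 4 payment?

$37.71

Payment period 1: opening $455.63; interest $1.37 → $457.00; payment $54.84; balance $402.16
Payment period 2: opening $402.16; interest $1.21 → $403.37; payment $48.40; balance $354.97
Payment period 3: opening $354.97; interest $1.06 → $356.03; payment $42.72; balance $313.31
Payment period 4: opening $313.31; interest $0.94 → $314.25; payment $37.71; balance $276.54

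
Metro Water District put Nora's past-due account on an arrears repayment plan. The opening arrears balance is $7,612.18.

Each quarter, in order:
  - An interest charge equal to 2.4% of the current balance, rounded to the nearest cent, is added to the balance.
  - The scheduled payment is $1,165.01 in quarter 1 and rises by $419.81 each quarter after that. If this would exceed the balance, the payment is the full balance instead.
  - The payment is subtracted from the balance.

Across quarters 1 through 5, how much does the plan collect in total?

$8,182.19

Quarter 1: opening $7,612.18; interest $182.69 → $7,794.87; payment $1,165.01; balance $6,629.86
Quarter 2: opening $6,629.86; interest $159.12 → $6,788.98; payment $1,584.82; balance $5,204.16
Quarter 3: opening $5,204.16; interest $124.90 → $5,329.06; payment $2,004.63; balance $3,324.43
Quarter 4: opening $3,324.43; interest $79.79 → $3,404.22; payment $2,424.44; balance $979.78
Quarter 5: opening $979.78; interest $23.51 → $1,003.29; payment $1,003.29; balance $0.00
Total paid: $8,182.19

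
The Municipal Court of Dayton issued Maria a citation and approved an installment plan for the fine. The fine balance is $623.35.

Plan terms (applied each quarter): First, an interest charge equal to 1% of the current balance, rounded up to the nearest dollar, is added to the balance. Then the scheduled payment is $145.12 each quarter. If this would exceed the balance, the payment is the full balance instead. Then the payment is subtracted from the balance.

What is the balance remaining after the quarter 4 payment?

$61.87

Quarter 1: opening $623.35; interest $7.00 → $630.35; payment $145.12; balance $485.23
Quarter 2: opening $485.23; interest $5.00 → $490.23; payment $145.12; balance $345.11
Quarter 3: opening $345.11; interest $4.00 → $349.11; payment $145.12; balance $203.99
Quarter 4: opening $203.99; interest $3.00 → $206.99; payment $145.12; balance $61.87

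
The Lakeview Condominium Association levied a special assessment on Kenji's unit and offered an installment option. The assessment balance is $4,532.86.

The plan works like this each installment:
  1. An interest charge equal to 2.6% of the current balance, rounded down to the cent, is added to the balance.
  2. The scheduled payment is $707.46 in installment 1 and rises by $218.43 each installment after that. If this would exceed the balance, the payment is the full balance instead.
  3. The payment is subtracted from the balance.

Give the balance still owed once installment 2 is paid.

$3,119.88

Installment 1: opening $4,532.86; interest $117.85 → $4,650.71; payment $707.46; balance $3,943.25
Installment 2: opening $3,943.25; interest $102.52 → $4,045.77; payment $925.89; balance $3,119.88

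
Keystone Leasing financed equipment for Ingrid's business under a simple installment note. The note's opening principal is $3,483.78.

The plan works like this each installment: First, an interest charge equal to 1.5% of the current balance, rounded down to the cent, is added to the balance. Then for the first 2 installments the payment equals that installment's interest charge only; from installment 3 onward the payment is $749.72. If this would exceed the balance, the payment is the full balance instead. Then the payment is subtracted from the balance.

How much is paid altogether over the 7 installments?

$3,743.33

Installment 1: opening $3,483.78; interest $52.25 → $3,536.03; payment $52.25; balance $3,483.78
Installment 2: opening $3,483.78; interest $52.25 → $3,536.03; payment $52.25; balance $3,483.78
Installment 3: opening $3,483.78; interest $52.25 → $3,536.03; payment $749.72; balance $2,786.31
Installment 4: opening $2,786.31; interest $41.79 → $2,828.10; payment $749.72; balance $2,078.38
Installment 5: opening $2,078.38; interest $31.17 → $2,109.55; payment $749.72; balance $1,359.83
Installment 6: opening $1,359.83; interest $20.39 → $1,380.22; payment $749.72; balance $630.50
Installment 7: opening $630.50; interest $9.45 → $639.95; payment $639.95; balance $0.00
Total paid: $3,743.33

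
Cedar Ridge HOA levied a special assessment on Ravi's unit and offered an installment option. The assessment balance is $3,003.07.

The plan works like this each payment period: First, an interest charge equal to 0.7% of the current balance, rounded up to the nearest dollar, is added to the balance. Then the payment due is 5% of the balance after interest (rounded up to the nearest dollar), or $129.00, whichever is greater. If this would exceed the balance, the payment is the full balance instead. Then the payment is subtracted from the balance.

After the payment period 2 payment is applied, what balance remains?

Payment period 1: opening $3,003.07; interest $22.00 → $3,025.07; payment $152.00; balance $2,873.07
Payment period 2: opening $2,873.07; interest $21.00 → $2,894.07; payment $145.00; balance $2,749.07

$2,749.07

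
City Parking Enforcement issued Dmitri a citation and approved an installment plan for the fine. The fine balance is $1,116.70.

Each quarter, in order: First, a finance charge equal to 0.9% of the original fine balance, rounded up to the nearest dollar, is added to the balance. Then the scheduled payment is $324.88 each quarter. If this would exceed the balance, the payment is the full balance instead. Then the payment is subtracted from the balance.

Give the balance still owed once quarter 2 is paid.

$488.94

Quarter 1: opening $1,116.70; interest $11.00 → $1,127.70; payment $324.88; balance $802.82
Quarter 2: opening $802.82; interest $11.00 → $813.82; payment $324.88; balance $488.94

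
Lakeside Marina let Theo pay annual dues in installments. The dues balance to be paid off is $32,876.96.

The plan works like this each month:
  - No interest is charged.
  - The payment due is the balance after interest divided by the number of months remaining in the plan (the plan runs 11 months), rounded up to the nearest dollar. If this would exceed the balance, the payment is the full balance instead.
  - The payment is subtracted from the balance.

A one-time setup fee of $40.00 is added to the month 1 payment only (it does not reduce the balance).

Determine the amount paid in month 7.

$2,989.00

# | Opening | Payment | Fee | End bal
1 | $32,876.96 | $2,989.00 | $40.00 | $29,887.96
2 | $29,887.96 | $2,989.00 | — | $26,898.96
3 | $26,898.96 | $2,989.00 | — | $23,909.96
4 | $23,909.96 | $2,989.00 | — | $20,920.96
5 | $20,920.96 | $2,989.00 | — | $17,931.96
6 | $17,931.96 | $2,989.00 | — | $14,942.96
7 | $14,942.96 | $2,989.00 | — | $11,953.96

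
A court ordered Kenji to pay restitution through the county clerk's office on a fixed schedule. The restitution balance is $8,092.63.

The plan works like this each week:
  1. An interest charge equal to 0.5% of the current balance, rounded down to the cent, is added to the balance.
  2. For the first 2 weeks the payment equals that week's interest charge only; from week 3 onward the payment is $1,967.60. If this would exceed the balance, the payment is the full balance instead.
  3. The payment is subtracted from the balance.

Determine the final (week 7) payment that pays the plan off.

Week 1: $8,092.63 +$40.46 interest = $8,133.09; pay $40.46 → $8,092.63
Week 2: $8,092.63 +$40.46 interest = $8,133.09; pay $40.46 → $8,092.63
Week 3: $8,092.63 +$40.46 interest = $8,133.09; pay $1,967.60 → $6,165.49
Week 4: $6,165.49 +$30.82 interest = $6,196.31; pay $1,967.60 → $4,228.71
Week 5: $4,228.71 +$21.14 interest = $4,249.85; pay $1,967.60 → $2,282.25
Week 6: $2,282.25 +$11.41 interest = $2,293.66; pay $1,967.60 → $326.06
Week 7: $326.06 +$1.63 interest = $327.69; pay $327.69 → $0.00

$327.69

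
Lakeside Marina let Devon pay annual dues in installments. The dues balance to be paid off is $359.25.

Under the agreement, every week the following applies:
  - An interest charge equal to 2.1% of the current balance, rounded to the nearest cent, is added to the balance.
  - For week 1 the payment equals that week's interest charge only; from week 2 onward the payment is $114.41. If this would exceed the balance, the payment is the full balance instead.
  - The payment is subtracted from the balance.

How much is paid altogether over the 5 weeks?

$383.31

Week 1: $359.25 +$7.54 interest = $366.79; pay $7.54 → $359.25
Week 2: $359.25 +$7.54 interest = $366.79; pay $114.41 → $252.38
Week 3: $252.38 +$5.30 interest = $257.68; pay $114.41 → $143.27
Week 4: $143.27 +$3.01 interest = $146.28; pay $114.41 → $31.87
Week 5: $31.87 +$0.67 interest = $32.54; pay $32.54 → $0.00
Total paid: $383.31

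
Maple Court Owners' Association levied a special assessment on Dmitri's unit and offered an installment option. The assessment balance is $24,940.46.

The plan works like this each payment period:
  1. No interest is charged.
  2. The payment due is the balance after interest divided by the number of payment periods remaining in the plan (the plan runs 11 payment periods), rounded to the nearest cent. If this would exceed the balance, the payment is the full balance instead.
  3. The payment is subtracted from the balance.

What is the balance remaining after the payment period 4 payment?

# | Opening | Payment | End bal
1 | $24,940.46 | $2,267.31 | $22,673.15
2 | $22,673.15 | $2,267.32 | $20,405.83
3 | $20,405.83 | $2,267.31 | $18,138.52
4 | $18,138.52 | $2,267.32 | $15,871.20

$15,871.20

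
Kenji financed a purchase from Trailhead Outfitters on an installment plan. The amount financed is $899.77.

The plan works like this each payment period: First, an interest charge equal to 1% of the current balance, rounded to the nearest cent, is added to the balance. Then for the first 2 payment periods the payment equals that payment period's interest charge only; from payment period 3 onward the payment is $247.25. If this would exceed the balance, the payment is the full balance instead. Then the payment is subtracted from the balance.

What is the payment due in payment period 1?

$9.00

Payment period 1: opening $899.77; interest $9.00 → $908.77; payment $9.00; balance $899.77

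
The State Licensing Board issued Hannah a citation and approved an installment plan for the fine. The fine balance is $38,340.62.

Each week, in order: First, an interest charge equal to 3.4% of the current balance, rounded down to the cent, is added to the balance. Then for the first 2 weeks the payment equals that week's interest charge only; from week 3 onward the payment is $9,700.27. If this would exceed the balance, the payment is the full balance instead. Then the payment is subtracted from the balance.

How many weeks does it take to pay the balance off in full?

7

# | Opening | Interest | Payment | End bal
1 | $38,340.62 | $1,303.58 | $1,303.58 | $38,340.62
2 | $38,340.62 | $1,303.58 | $1,303.58 | $38,340.62
3 | $38,340.62 | $1,303.58 | $9,700.27 | $29,943.93
4 | $29,943.93 | $1,018.09 | $9,700.27 | $21,261.75
5 | $21,261.75 | $722.89 | $9,700.27 | $12,284.37
6 | $12,284.37 | $417.66 | $9,700.27 | $3,001.76
7 | $3,001.76 | $102.05 | $3,103.81 | $0.00
Balance reaches $0.00 in week 7.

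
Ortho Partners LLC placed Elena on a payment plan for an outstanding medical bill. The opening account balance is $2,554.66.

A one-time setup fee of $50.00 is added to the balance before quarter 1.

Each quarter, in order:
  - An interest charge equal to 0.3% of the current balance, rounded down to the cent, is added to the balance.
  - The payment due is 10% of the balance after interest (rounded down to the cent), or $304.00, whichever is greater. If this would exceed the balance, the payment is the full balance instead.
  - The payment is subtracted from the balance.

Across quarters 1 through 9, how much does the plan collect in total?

$2,642.74

# | Opening | Interest | Payment | End bal
1 | $2,604.66 | $7.81 | $304.00 | $2,308.47
2 | $2,308.47 | $6.92 | $304.00 | $2,011.39
3 | $2,011.39 | $6.03 | $304.00 | $1,713.42
4 | $1,713.42 | $5.14 | $304.00 | $1,414.56
5 | $1,414.56 | $4.24 | $304.00 | $1,114.80
6 | $1,114.80 | $3.34 | $304.00 | $814.14
7 | $814.14 | $2.44 | $304.00 | $512.58
8 | $512.58 | $1.53 | $304.00 | $210.11
9 | $210.11 | $0.63 | $210.74 | $0.00
Total paid: $2,642.74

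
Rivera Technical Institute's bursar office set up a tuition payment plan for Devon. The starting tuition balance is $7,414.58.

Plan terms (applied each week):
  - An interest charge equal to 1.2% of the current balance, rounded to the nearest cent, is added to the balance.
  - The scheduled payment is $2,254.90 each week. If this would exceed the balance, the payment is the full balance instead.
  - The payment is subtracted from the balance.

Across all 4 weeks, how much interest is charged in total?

# | Opening | Interest | Payment | End bal
1 | $7,414.58 | $88.97 | $2,254.90 | $5,248.65
2 | $5,248.65 | $62.98 | $2,254.90 | $3,056.73
3 | $3,056.73 | $36.68 | $2,254.90 | $838.51
4 | $838.51 | $10.06 | $848.57 | $0.00
Total interest: $88.97 + $62.98 + $36.68 + $10.06 = $198.69

$198.69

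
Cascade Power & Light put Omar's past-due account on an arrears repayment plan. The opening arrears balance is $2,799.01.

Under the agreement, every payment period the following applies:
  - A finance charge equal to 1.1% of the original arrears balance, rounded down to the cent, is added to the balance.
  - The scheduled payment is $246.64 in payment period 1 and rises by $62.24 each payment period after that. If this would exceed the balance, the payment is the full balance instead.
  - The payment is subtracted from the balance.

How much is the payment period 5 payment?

$495.60

Payment period 1: opening $2,799.01; interest $30.78 → $2,829.79; payment $246.64; balance $2,583.15
Payment period 2: opening $2,583.15; interest $30.78 → $2,613.93; payment $308.88; balance $2,305.05
Payment period 3: opening $2,305.05; interest $30.78 → $2,335.83; payment $371.12; balance $1,964.71
Payment period 4: opening $1,964.71; interest $30.78 → $1,995.49; payment $433.36; balance $1,562.13
Payment period 5: opening $1,562.13; interest $30.78 → $1,592.91; payment $495.60; balance $1,097.31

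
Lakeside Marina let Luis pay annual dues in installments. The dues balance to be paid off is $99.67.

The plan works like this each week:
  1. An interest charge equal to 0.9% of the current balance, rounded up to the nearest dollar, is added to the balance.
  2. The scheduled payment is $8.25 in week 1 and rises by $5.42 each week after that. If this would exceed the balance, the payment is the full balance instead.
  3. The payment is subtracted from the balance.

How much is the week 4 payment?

$24.51

# | Opening | Interest | Payment | End bal
1 | $99.67 | $1.00 | $8.25 | $92.42
2 | $92.42 | $1.00 | $13.67 | $79.75
3 | $79.75 | $1.00 | $19.09 | $61.66
4 | $61.66 | $1.00 | $24.51 | $38.15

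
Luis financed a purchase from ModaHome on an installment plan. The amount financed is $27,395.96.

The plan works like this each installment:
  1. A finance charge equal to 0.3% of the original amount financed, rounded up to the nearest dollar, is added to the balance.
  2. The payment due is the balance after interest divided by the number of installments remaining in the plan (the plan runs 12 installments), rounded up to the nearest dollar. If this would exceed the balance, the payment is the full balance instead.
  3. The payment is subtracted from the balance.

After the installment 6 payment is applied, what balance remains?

$14,021.96

Installment 1: opening $27,395.96; interest $83.00 → $27,478.96; payment $2,290.00; balance $25,188.96
Installment 2: opening $25,188.96; interest $83.00 → $25,271.96; payment $2,298.00; balance $22,973.96
Installment 3: opening $22,973.96; interest $83.00 → $23,056.96; payment $2,306.00; balance $20,750.96
Installment 4: opening $20,750.96; interest $83.00 → $20,833.96; payment $2,315.00; balance $18,518.96
Installment 5: opening $18,518.96; interest $83.00 → $18,601.96; payment $2,326.00; balance $16,275.96
Installment 6: opening $16,275.96; interest $83.00 → $16,358.96; payment $2,337.00; balance $14,021.96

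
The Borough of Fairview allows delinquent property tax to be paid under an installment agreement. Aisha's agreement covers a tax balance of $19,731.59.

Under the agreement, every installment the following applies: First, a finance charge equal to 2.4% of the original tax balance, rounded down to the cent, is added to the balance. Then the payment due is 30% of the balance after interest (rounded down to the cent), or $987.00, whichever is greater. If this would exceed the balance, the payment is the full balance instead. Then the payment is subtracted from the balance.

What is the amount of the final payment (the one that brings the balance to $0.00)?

$545.25

Installment 1: $19,731.59 +$473.55 interest = $20,205.14; pay $6,061.54 → $14,143.60
Installment 2: $14,143.60 +$473.55 interest = $14,617.15; pay $4,385.14 → $10,232.01
Installment 3: $10,232.01 +$473.55 interest = $10,705.56; pay $3,211.66 → $7,493.90
Installment 4: $7,493.90 +$473.55 interest = $7,967.45; pay $2,390.23 → $5,577.22
Installment 5: $5,577.22 +$473.55 interest = $6,050.77; pay $1,815.23 → $4,235.54
Installment 6: $4,235.54 +$473.55 interest = $4,709.09; pay $1,412.72 → $3,296.37
Installment 7: $3,296.37 +$473.55 interest = $3,769.92; pay $1,130.97 → $2,638.95
Installment 8: $2,638.95 +$473.55 interest = $3,112.50; pay $987.00 → $2,125.50
Installment 9: $2,125.50 +$473.55 interest = $2,599.05; pay $987.00 → $1,612.05
Installment 10: $1,612.05 +$473.55 interest = $2,085.60; pay $987.00 → $1,098.60
Installment 11: $1,098.60 +$473.55 interest = $1,572.15; pay $987.00 → $585.15
Installment 12: $585.15 +$473.55 interest = $1,058.70; pay $987.00 → $71.70
Installment 13: $71.70 +$473.55 interest = $545.25; pay $545.25 → $0.00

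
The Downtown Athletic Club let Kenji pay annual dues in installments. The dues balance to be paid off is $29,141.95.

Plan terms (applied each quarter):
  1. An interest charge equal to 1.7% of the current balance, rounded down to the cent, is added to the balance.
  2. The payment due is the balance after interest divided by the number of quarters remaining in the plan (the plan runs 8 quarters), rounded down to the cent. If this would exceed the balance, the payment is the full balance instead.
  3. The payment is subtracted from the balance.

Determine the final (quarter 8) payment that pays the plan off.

Quarter 1: opening $29,141.95; interest $495.41 → $29,637.36; payment $3,704.67; balance $25,932.69
Quarter 2: opening $25,932.69; interest $440.85 → $26,373.54; payment $3,767.64; balance $22,605.90
Quarter 3: opening $22,605.90; interest $384.30 → $22,990.20; payment $3,831.70; balance $19,158.50
Quarter 4: opening $19,158.50; interest $325.69 → $19,484.19; payment $3,896.83; balance $15,587.36
Quarter 5: opening $15,587.36; interest $264.98 → $15,852.34; payment $3,963.08; balance $11,889.26
Quarter 6: opening $11,889.26; interest $202.11 → $12,091.37; payment $4,030.45; balance $8,060.92
Quarter 7: opening $8,060.92; interest $137.03 → $8,197.95; payment $4,098.97; balance $4,098.98
Quarter 8: opening $4,098.98; interest $69.68 → $4,168.66; payment $4,168.66; balance $0.00

$4,168.66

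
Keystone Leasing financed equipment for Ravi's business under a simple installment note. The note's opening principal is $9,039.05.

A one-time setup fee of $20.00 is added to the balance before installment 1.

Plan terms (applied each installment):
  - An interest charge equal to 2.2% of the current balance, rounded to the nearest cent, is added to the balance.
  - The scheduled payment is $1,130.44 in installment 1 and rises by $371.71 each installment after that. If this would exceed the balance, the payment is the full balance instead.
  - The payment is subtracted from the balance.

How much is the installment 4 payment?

Installment 1: $9,059.05 +$199.30 interest = $9,258.35; pay $1,130.44 → $8,127.91
Installment 2: $8,127.91 +$178.81 interest = $8,306.72; pay $1,502.15 → $6,804.57
Installment 3: $6,804.57 +$149.70 interest = $6,954.27; pay $1,873.86 → $5,080.41
Installment 4: $5,080.41 +$111.77 interest = $5,192.18; pay $2,245.57 → $2,946.61

$2,245.57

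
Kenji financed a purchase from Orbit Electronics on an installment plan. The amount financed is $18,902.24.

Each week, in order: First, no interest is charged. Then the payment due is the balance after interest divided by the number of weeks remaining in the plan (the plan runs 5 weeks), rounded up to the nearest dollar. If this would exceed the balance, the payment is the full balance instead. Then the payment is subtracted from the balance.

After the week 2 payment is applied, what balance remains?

$11,340.24

# | Opening | Payment | End bal
1 | $18,902.24 | $3,781.00 | $15,121.24
2 | $15,121.24 | $3,781.00 | $11,340.24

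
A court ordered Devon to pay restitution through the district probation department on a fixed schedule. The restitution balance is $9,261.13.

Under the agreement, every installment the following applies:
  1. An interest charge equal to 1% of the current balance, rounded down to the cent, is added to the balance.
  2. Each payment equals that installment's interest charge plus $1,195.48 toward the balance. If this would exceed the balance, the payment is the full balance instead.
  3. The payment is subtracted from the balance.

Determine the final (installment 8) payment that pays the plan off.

Installment 1: $9,261.13 +$92.61 interest = $9,353.74; pay $1,288.09 → $8,065.65
Installment 2: $8,065.65 +$80.65 interest = $8,146.30; pay $1,276.13 → $6,870.17
Installment 3: $6,870.17 +$68.70 interest = $6,938.87; pay $1,264.18 → $5,674.69
Installment 4: $5,674.69 +$56.74 interest = $5,731.43; pay $1,252.22 → $4,479.21
Installment 5: $4,479.21 +$44.79 interest = $4,524.00; pay $1,240.27 → $3,283.73
Installment 6: $3,283.73 +$32.83 interest = $3,316.56; pay $1,228.31 → $2,088.25
Installment 7: $2,088.25 +$20.88 interest = $2,109.13; pay $1,216.36 → $892.77
Installment 8: $892.77 +$8.92 interest = $901.69; pay $901.69 → $0.00

$901.69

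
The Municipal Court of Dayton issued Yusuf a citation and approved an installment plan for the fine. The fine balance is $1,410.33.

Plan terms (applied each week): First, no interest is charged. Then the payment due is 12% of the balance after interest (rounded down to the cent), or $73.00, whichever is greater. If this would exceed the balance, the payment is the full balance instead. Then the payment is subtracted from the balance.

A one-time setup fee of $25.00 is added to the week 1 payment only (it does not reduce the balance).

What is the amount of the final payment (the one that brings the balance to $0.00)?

Week 1: opening $1,410.33; payment $169.23 (+ $25.00 fee); balance $1,241.10
Week 2: opening $1,241.10; payment $148.93; balance $1,092.17
Week 3: opening $1,092.17; payment $131.06; balance $961.11
Week 4: opening $961.11; payment $115.33; balance $845.78
Week 5: opening $845.78; payment $101.49; balance $744.29
Week 6: opening $744.29; payment $89.31; balance $654.98
Week 7: opening $654.98; payment $78.59; balance $576.39
Week 8: opening $576.39; payment $73.00; balance $503.39
Week 9: opening $503.39; payment $73.00; balance $430.39
Week 10: opening $430.39; payment $73.00; balance $357.39
Week 11: opening $357.39; payment $73.00; balance $284.39
Week 12: opening $284.39; payment $73.00; balance $211.39
Week 13: opening $211.39; payment $73.00; balance $138.39
Week 14: opening $138.39; payment $73.00; balance $65.39
Week 15: opening $65.39; payment $65.39; balance $0.00

$65.39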